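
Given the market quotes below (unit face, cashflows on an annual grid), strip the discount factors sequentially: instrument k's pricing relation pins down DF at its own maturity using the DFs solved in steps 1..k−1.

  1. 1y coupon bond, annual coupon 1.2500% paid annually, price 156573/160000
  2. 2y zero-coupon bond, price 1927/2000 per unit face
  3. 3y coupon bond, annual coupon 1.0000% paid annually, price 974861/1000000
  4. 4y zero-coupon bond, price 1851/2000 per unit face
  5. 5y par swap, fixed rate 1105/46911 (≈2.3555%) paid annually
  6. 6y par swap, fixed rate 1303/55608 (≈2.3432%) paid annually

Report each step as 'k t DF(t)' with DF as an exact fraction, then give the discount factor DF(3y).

1 1 1933/2000
2 2 1927/2000
3 3 9461/10000
4 4 1851/2000
5 5 1779/2000
6 6 8697/10000
DF(3y) = 9461/10000 ≈ 0.946100

step 1 [1y] bond c/1=1/80: DF=(156573/160000 − 1/80·(0))/(1+1/80) = 1933/2000 ≈ 0.966500
step 2 [2y] zero: DF = P = 1927/2000 ≈ 0.963500
step 3 [3y] bond c/1=1/100: DF=(974861/1000000 − 1/100·(0.966500+0.963500))/(1+1/100) = 9461/10000 ≈ 0.946100
step 4 [4y] zero: DF = P = 1851/2000 ≈ 0.925500
step 5 [5y] swap r/1=1105/46911: DF=(1 − 1105/46911·(0.966500+0.963500+0.946100+0.925500))/(1+1105/46911) = 1779/2000 ≈ 0.889500
step 6 [6y] swap r/1=1303/55608: DF=(1 − 1303/55608·(0.966500+0.963500+0.946100+0.925500+0.889500))/(1+1303/55608) = 8697/10000 ≈ 0.869700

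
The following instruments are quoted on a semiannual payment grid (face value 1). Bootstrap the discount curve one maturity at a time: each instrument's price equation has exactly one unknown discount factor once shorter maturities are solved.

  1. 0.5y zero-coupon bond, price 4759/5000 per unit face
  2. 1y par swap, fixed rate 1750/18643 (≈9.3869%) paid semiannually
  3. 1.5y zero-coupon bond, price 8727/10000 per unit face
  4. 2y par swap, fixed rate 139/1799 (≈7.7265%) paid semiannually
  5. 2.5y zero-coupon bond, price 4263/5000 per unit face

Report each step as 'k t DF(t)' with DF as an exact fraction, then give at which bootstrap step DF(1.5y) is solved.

step 1 [0.5y] zero: DF = P = 4759/5000 ≈ 0.951800
step 2 [1y] swap r/2=875/18643: DF=(1 − 875/18643·(0.951800))/(1+875/18643) = 73/80 ≈ 0.912500
step 3 [1.5y] zero: DF = P = 8727/10000 ≈ 0.872700
step 4 [2y] swap r/2=139/3598: DF=(1 − 139/3598·(0.951800+0.912500+0.872700))/(1+139/3598) = 861/1000 ≈ 0.861000
step 5 [2.5y] zero: DF = P = 4263/5000 ≈ 0.852600

1 1/2 4759/5000
2 1 73/80
3 3/2 8727/10000
4 2 861/1000
5 5/2 4263/5000
DF(1.5y) is solved at step 3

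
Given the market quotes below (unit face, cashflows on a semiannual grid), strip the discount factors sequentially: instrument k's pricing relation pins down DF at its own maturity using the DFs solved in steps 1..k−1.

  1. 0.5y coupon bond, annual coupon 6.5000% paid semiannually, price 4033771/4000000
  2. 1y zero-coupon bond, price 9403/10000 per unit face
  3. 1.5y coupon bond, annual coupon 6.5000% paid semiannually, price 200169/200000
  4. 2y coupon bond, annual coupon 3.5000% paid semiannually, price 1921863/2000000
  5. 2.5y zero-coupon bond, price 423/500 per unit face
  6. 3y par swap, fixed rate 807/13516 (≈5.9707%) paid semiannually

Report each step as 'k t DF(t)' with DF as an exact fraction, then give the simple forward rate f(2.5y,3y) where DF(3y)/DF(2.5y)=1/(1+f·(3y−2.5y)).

1 1/2 9767/10000
2 1 9403/10000
3 3/2 909/1000
4 2 4479/5000
5 5/2 423/500
6 3 4193/5000
f(2.5y,3y) = ((423/500)/(4193/5000) − 1)/(1/2) = 74/4193 ≈ 1.7648%

step 1 [0.5y] bond c/2=13/400: DF=(4033771/4000000 − 13/400·(0))/(1+13/400) = 9767/10000 ≈ 0.976700
step 2 [1y] zero: DF = P = 9403/10000 ≈ 0.940300
step 3 [1.5y] bond c/2=13/400: DF=(200169/200000 − 13/400·(0.976700+0.940300))/(1+13/400) = 909/1000 ≈ 0.909000
step 4 [2y] bond c/2=7/400: DF=(1921863/2000000 − 7/400·(0.976700+0.940300+0.909000))/(1+7/400) = 4479/5000 ≈ 0.895800
step 5 [2.5y] zero: DF = P = 423/500 ≈ 0.846000
step 6 [3y] swap r/2=807/27032: DF=(1 − 807/27032·(0.976700+0.940300+0.909000+0.895800+0.846000))/(1+807/27032) = 4193/5000 ≈ 0.838600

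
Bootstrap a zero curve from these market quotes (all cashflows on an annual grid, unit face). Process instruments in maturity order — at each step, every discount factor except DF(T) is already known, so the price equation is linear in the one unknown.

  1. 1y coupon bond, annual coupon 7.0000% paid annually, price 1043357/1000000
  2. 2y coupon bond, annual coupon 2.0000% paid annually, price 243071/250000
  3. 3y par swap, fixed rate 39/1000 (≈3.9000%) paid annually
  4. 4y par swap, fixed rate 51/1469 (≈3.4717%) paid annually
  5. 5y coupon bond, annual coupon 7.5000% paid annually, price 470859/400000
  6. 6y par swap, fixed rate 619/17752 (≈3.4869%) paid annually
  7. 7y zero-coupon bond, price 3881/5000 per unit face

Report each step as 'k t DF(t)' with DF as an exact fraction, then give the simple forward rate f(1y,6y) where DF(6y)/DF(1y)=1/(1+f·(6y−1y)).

1 1 9751/10000
2 2 9341/10000
3 3 2227/2500
4 4 349/400
5 5 2097/2500
6 6 8143/10000
7 7 3881/5000
f(1y,6y) = ((9751/10000)/(8143/10000) − 1)/(5) = 1608/40715 ≈ 3.9494%

step 1 [1y] bond c/1=7/100: DF=(1043357/1000000 − 7/100·(0))/(1+7/100) = 9751/10000 ≈ 0.975100
step 2 [2y] bond c/1=1/50: DF=(243071/250000 − 1/50·(0.975100))/(1+1/50) = 9341/10000 ≈ 0.934100
step 3 [3y] swap r/1=39/1000: DF=(1 − 39/1000·(0.975100+0.934100))/(1+39/1000) = 2227/2500 ≈ 0.890800
step 4 [4y] swap r/1=51/1469: DF=(1 − 51/1469·(0.975100+0.934100+0.890800))/(1+51/1469) = 349/400 ≈ 0.872500
step 5 [5y] bond c/1=3/40: DF=(470859/400000 − 3/40·(0.975100+0.934100+0.890800+0.872500))/(1+3/40) = 2097/2500 ≈ 0.838800
step 6 [6y] swap r/1=619/17752: DF=(1 − 619/17752·(0.975100+0.934100+0.890800+0.872500+0.838800))/(1+619/17752) = 8143/10000 ≈ 0.814300
step 7 [7y] zero: DF = P = 3881/5000 ≈ 0.776200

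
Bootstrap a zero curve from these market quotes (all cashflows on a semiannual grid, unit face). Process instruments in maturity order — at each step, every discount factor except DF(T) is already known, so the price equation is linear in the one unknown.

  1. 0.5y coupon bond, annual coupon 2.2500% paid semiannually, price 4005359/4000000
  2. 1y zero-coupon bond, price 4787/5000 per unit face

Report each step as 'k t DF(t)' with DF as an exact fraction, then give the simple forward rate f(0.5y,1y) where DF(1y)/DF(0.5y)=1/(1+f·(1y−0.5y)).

1 1/2 4951/5000
2 1 4787/5000
f(0.5y,1y) = ((4951/5000)/(4787/5000) − 1)/(1/2) = 328/4787 ≈ 6.8519%

step 1 [0.5y] bond c/2=9/800: DF=(4005359/4000000 − 9/800·(0))/(1+9/800) = 4951/5000 ≈ 0.990200
step 2 [1y] zero: DF = P = 4787/5000 ≈ 0.957400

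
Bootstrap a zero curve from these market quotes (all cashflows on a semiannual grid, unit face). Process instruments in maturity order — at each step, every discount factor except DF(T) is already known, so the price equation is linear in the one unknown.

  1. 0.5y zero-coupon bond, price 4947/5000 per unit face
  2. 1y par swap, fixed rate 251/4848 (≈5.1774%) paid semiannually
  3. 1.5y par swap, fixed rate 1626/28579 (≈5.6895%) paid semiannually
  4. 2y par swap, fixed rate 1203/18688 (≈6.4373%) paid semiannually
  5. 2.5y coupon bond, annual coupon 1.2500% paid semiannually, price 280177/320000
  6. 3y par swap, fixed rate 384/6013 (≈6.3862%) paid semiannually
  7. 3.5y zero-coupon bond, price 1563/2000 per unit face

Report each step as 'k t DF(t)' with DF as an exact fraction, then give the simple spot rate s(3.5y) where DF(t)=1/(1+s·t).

1 1/2 4947/5000
2 1 4749/5000
3 3/2 9187/10000
4 2 8797/10000
5 5/2 8469/10000
6 3 517/625
7 7/2 1563/2000
s(3.5y) = (1/(1563/2000) − 1)/(7/2) = 874/10941 ≈ 7.9883%

step 1 [0.5y] zero: DF = P = 4947/5000 ≈ 0.989400
step 2 [1y] swap r/2=251/9696: DF=(1 − 251/9696·(0.989400))/(1+251/9696) = 4749/5000 ≈ 0.949800
step 3 [1.5y] swap r/2=813/28579: DF=(1 − 813/28579·(0.989400+0.949800))/(1+813/28579) = 9187/10000 ≈ 0.918700
step 4 [2y] swap r/2=1203/37376: DF=(1 − 1203/37376·(0.989400+0.949800+0.918700))/(1+1203/37376) = 8797/10000 ≈ 0.879700
step 5 [2.5y] bond c/2=1/160: DF=(280177/320000 − 1/160·(0.989400+0.949800+0.918700+0.879700))/(1+1/160) = 8469/10000 ≈ 0.846900
step 6 [3y] swap r/2=192/6013: DF=(1 − 192/6013·(0.989400+0.949800+0.918700+0.879700+0.846900))/(1+192/6013) = 517/625 ≈ 0.827200
step 7 [3.5y] zero: DF = P = 1563/2000 ≈ 0.781500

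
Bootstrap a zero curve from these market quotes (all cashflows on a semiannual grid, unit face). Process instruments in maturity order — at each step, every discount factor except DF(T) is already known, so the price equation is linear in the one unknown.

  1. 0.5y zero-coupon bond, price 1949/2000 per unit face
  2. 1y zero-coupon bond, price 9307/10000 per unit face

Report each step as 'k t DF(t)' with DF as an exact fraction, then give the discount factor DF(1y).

1 1/2 1949/2000
2 1 9307/10000
DF(1y) = 9307/10000 ≈ 0.930700

step 1 [0.5y] zero: DF = P = 1949/2000 ≈ 0.974500
step 2 [1y] zero: DF = P = 9307/10000 ≈ 0.930700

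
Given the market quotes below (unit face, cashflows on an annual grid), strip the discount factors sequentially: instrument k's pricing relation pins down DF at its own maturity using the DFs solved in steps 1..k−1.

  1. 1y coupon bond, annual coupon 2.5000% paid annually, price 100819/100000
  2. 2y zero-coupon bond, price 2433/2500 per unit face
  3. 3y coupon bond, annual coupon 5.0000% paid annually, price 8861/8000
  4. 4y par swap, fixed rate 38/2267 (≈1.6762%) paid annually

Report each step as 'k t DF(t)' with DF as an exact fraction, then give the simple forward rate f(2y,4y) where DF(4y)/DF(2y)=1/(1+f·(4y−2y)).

step 1 [1y] bond c/1=1/40: DF=(100819/100000 − 1/40·(0))/(1+1/40) = 2459/2500 ≈ 0.983600
step 2 [2y] zero: DF = P = 2433/2500 ≈ 0.973200
step 3 [3y] bond c/1=1/20: DF=(8861/8000 − 1/20·(0.983600+0.973200))/(1+1/20) = 9617/10000 ≈ 0.961700
step 4 [4y] swap r/1=38/2267: DF=(1 − 38/2267·(0.983600+0.973200+0.961700))/(1+38/2267) = 4677/5000 ≈ 0.935400

1 1 2459/2500
2 2 2433/2500
3 3 9617/10000
4 4 4677/5000
f(2y,4y) = ((2433/2500)/(4677/5000) − 1)/(2) = 63/3118 ≈ 2.0205%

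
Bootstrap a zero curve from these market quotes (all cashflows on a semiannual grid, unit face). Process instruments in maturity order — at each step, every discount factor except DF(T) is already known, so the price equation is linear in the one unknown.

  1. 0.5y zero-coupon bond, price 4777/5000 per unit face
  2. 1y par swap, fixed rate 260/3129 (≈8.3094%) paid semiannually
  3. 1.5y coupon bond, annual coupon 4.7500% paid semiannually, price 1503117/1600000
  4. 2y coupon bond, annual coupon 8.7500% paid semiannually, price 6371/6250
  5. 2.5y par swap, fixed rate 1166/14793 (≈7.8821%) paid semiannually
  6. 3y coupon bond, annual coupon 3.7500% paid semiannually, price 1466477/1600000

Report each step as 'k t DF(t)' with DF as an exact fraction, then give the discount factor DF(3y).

step 1 [0.5y] zero: DF = P = 4777/5000 ≈ 0.955400
step 2 [1y] swap r/2=130/3129: DF=(1 − 130/3129·(0.955400))/(1+130/3129) = 461/500 ≈ 0.922000
step 3 [1.5y] bond c/2=19/800: DF=(1503117/1600000 − 19/800·(0.955400+0.922000))/(1+19/800) = 8741/10000 ≈ 0.874100
step 4 [2y] bond c/2=7/160: DF=(6371/6250 − 7/160·(0.955400+0.922000+0.874100))/(1+7/160) = 8613/10000 ≈ 0.861300
step 5 [2.5y] swap r/2=583/14793: DF=(1 − 583/14793·(0.955400+0.922000+0.874100+0.861300))/(1+583/14793) = 8251/10000 ≈ 0.825100
step 6 [3y] bond c/2=3/160: DF=(1466477/1600000 − 3/160·(0.955400+0.922000+0.874100+0.861300+0.825100))/(1+3/160) = 409/500 ≈ 0.818000

1 1/2 4777/5000
2 1 461/500
3 3/2 8741/10000
4 2 8613/10000
5 5/2 8251/10000
6 3 409/500
DF(3y) = 409/500 ≈ 0.818000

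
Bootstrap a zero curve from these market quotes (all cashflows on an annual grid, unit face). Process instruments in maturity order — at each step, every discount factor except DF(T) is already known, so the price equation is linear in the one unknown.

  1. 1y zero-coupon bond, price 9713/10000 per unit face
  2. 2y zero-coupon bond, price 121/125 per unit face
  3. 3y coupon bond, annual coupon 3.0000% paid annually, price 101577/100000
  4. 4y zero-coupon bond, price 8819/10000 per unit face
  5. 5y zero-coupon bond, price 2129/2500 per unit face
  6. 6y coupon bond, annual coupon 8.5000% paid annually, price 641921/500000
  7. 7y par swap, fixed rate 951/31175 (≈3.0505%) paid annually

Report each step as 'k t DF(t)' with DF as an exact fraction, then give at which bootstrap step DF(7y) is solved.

step 1 [1y] zero: DF = P = 9713/10000 ≈ 0.971300
step 2 [2y] zero: DF = P = 121/125 ≈ 0.968000
step 3 [3y] bond c/1=3/100: DF=(101577/100000 − 3/100·(0.971300+0.968000))/(1+3/100) = 9297/10000 ≈ 0.929700
step 4 [4y] zero: DF = P = 8819/10000 ≈ 0.881900
step 5 [5y] zero: DF = P = 2129/2500 ≈ 0.851600
step 6 [6y] bond c/1=17/200: DF=(641921/500000 − 17/200·(0.971300+0.968000+0.929700+0.881900+0.851600))/(1+17/200) = 8227/10000 ≈ 0.822700
step 7 [7y] swap r/1=951/31175: DF=(1 − 951/31175·(0.971300+0.968000+0.929700+0.881900+0.851600+0.822700))/(1+951/31175) = 4049/5000 ≈ 0.809800

1 1 9713/10000
2 2 121/125
3 3 9297/10000
4 4 8819/10000
5 5 2129/2500
6 6 8227/10000
7 7 4049/5000
DF(7y) is solved at step 7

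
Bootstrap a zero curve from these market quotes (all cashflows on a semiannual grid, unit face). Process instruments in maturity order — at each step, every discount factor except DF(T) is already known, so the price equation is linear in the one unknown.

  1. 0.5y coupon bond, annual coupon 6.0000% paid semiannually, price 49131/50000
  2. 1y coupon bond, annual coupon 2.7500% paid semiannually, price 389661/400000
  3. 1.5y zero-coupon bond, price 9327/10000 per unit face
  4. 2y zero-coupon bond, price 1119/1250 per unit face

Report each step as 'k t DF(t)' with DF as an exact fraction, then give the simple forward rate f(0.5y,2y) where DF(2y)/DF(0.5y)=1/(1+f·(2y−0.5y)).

step 1 [0.5y] bond c/2=3/100: DF=(49131/50000 − 3/100·(0))/(1+3/100) = 477/500 ≈ 0.954000
step 2 [1y] bond c/2=11/800: DF=(389661/400000 − 11/800·(0.954000))/(1+11/800) = 237/250 ≈ 0.948000
step 3 [1.5y] zero: DF = P = 9327/10000 ≈ 0.932700
step 4 [2y] zero: DF = P = 1119/1250 ≈ 0.895200

1 1/2 477/500
2 1 237/250
3 3/2 9327/10000
4 2 1119/1250
f(0.5y,2y) = ((477/500)/(1119/1250) − 1)/(3/2) = 49/1119 ≈ 4.3789%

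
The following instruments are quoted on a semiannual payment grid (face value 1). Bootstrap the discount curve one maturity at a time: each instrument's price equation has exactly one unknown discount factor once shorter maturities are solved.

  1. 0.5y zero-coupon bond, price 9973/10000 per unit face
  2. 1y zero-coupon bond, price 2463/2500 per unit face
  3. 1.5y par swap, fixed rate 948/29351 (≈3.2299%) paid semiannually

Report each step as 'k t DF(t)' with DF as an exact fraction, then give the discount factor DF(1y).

1 1/2 9973/10000
2 1 2463/2500
3 3/2 4763/5000
DF(1y) = 2463/2500 ≈ 0.985200

step 1 [0.5y] zero: DF = P = 9973/10000 ≈ 0.997300
step 2 [1y] zero: DF = P = 2463/2500 ≈ 0.985200
step 3 [1.5y] swap r/2=474/29351: DF=(1 − 474/29351·(0.997300+0.985200))/(1+474/29351) = 4763/5000 ≈ 0.952600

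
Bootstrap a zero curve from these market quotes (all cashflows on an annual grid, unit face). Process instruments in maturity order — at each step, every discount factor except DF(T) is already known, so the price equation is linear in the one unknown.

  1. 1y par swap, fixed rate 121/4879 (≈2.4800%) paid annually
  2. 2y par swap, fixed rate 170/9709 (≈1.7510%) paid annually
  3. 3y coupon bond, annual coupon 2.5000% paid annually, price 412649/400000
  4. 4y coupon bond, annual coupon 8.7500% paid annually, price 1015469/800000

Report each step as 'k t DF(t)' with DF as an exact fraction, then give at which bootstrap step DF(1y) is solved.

1 1 4879/5000
2 2 483/500
3 3 9591/10000
4 4 4669/5000
DF(1y) is solved at step 1

step 1 [1y] swap r/1=121/4879: DF=(1 − 121/4879·(0))/(1+121/4879) = 4879/5000 ≈ 0.975800
step 2 [2y] swap r/1=170/9709: DF=(1 − 170/9709·(0.975800))/(1+170/9709) = 483/500 ≈ 0.966000
step 3 [3y] bond c/1=1/40: DF=(412649/400000 − 1/40·(0.975800+0.966000))/(1+1/40) = 9591/10000 ≈ 0.959100
step 4 [4y] bond c/1=7/80: DF=(1015469/800000 − 7/80·(0.975800+0.966000+0.959100))/(1+7/80) = 4669/5000 ≈ 0.933800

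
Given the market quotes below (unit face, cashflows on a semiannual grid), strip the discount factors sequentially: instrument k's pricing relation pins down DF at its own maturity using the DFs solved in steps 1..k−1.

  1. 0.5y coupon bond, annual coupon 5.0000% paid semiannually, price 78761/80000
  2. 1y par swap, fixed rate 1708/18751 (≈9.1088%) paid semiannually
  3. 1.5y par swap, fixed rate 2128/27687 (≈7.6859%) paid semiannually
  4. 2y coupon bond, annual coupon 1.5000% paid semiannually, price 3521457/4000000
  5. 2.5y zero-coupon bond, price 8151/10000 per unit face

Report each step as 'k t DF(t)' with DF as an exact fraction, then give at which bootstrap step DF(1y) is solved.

1 1/2 1921/2000
2 1 4573/5000
3 3/2 1117/1250
4 2 2133/2500
5 5/2 8151/10000
DF(1y) is solved at step 2

step 1 [0.5y] bond c/2=1/40: DF=(78761/80000 − 1/40·(0))/(1+1/40) = 1921/2000 ≈ 0.960500
step 2 [1y] swap r/2=854/18751: DF=(1 − 854/18751·(0.960500))/(1+854/18751) = 4573/5000 ≈ 0.914600
step 3 [1.5y] swap r/2=1064/27687: DF=(1 − 1064/27687·(0.960500+0.914600))/(1+1064/27687) = 1117/1250 ≈ 0.893600
step 4 [2y] bond c/2=3/400: DF=(3521457/4000000 − 3/400·(0.960500+0.914600+0.893600))/(1+3/400) = 2133/2500 ≈ 0.853200
step 5 [2.5y] zero: DF = P = 8151/10000 ≈ 0.815100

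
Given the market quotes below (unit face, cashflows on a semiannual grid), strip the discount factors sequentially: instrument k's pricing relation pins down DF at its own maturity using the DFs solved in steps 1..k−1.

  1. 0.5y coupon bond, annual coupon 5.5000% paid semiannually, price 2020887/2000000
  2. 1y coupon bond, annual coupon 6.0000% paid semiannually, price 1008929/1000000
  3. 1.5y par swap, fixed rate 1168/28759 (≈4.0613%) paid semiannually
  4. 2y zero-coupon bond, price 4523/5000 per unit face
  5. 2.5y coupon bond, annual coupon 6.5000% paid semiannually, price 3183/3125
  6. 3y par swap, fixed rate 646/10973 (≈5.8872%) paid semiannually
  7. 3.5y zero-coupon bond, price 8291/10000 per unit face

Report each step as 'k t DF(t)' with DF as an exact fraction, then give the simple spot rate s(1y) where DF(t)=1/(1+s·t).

step 1 [0.5y] bond c/2=11/400: DF=(2020887/2000000 − 11/400·(0))/(1+11/400) = 4917/5000 ≈ 0.983400
step 2 [1y] bond c/2=3/100: DF=(1008929/1000000 − 3/100·(0.983400))/(1+3/100) = 9509/10000 ≈ 0.950900
step 3 [1.5y] swap r/2=584/28759: DF=(1 − 584/28759·(0.983400+0.950900))/(1+584/28759) = 1177/1250 ≈ 0.941600
step 4 [2y] zero: DF = P = 4523/5000 ≈ 0.904600
step 5 [2.5y] bond c/2=13/400: DF=(3183/3125 − 13/400·(0.983400+0.950900+0.941600+0.904600))/(1+13/400) = 347/400 ≈ 0.867500
step 6 [3y] swap r/2=323/10973: DF=(1 − 323/10973·(0.983400+0.950900+0.941600+0.904600+0.867500))/(1+323/10973) = 1677/2000 ≈ 0.838500
step 7 [3.5y] zero: DF = P = 8291/10000 ≈ 0.829100

1 1/2 4917/5000
2 1 9509/10000
3 3/2 1177/1250
4 2 4523/5000
5 5/2 347/400
6 3 1677/2000
7 7/2 8291/10000
s(1y) = (1/(9509/10000) − 1)/(1) = 491/9509 ≈ 5.1635%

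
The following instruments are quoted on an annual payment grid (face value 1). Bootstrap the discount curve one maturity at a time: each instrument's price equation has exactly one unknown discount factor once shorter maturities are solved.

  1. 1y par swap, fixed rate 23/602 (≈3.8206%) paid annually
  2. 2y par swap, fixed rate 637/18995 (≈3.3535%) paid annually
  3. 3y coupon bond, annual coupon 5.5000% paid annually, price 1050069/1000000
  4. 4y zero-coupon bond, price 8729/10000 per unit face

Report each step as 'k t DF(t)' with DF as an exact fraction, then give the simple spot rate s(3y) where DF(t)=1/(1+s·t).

1 1 602/625
2 2 9363/10000
3 3 8963/10000
4 4 8729/10000
s(3y) = (1/(8963/10000) − 1)/(3) = 1037/26889 ≈ 3.8566%

step 1 [1y] swap r/1=23/602: DF=(1 − 23/602·(0))/(1+23/602) = 602/625 ≈ 0.963200
step 2 [2y] swap r/1=637/18995: DF=(1 − 637/18995·(0.963200))/(1+637/18995) = 9363/10000 ≈ 0.936300
step 3 [3y] bond c/1=11/200: DF=(1050069/1000000 − 11/200·(0.963200+0.936300))/(1+11/200) = 8963/10000 ≈ 0.896300
step 4 [4y] zero: DF = P = 8729/10000 ≈ 0.872900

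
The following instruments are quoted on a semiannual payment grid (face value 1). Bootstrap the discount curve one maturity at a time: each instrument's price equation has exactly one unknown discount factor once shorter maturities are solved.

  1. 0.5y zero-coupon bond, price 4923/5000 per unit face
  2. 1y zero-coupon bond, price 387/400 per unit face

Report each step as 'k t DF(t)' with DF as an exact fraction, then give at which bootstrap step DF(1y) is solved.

1 1/2 4923/5000
2 1 387/400
DF(1y) is solved at step 2

step 1 [0.5y] zero: DF = P = 4923/5000 ≈ 0.984600
step 2 [1y] zero: DF = P = 387/400 ≈ 0.967500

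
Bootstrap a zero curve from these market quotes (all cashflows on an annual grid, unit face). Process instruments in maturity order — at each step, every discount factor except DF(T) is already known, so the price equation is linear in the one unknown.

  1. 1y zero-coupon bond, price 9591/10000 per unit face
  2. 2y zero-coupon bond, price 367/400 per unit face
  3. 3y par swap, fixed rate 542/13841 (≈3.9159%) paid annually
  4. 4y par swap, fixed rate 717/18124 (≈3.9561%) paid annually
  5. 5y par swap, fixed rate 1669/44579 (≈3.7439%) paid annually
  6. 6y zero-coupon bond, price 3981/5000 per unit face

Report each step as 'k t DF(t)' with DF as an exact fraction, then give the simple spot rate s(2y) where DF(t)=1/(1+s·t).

step 1 [1y] zero: DF = P = 9591/10000 ≈ 0.959100
step 2 [2y] zero: DF = P = 367/400 ≈ 0.917500
step 3 [3y] swap r/1=542/13841: DF=(1 − 542/13841·(0.959100+0.917500))/(1+542/13841) = 2229/2500 ≈ 0.891600
step 4 [4y] swap r/1=717/18124: DF=(1 − 717/18124·(0.959100+0.917500+0.891600))/(1+717/18124) = 4283/5000 ≈ 0.856600
step 5 [5y] swap r/1=1669/44579: DF=(1 − 1669/44579·(0.959100+0.917500+0.891600+0.856600))/(1+1669/44579) = 8331/10000 ≈ 0.833100
step 6 [6y] zero: DF = P = 3981/5000 ≈ 0.796200

1 1 9591/10000
2 2 367/400
3 3 2229/2500
4 4 4283/5000
5 5 8331/10000
6 6 3981/5000
s(2y) = (1/(367/400) − 1)/(2) = 33/734 ≈ 4.4959%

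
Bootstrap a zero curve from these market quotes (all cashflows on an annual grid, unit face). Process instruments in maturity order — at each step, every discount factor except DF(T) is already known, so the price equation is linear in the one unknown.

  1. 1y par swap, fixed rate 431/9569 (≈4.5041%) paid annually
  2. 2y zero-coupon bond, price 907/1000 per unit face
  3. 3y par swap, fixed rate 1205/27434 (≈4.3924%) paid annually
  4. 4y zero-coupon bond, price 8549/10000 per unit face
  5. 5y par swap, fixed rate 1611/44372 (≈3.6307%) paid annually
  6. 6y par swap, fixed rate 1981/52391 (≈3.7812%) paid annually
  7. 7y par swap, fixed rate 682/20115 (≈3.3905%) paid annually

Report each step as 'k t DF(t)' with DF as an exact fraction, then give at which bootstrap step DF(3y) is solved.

1 1 9569/10000
2 2 907/1000
3 3 1759/2000
4 4 8549/10000
5 5 8389/10000
6 6 8019/10000
7 7 3977/5000
DF(3y) is solved at step 3

step 1 [1y] swap r/1=431/9569: DF=(1 − 431/9569·(0))/(1+431/9569) = 9569/10000 ≈ 0.956900
step 2 [2y] zero: DF = P = 907/1000 ≈ 0.907000
step 3 [3y] swap r/1=1205/27434: DF=(1 − 1205/27434·(0.956900+0.907000))/(1+1205/27434) = 1759/2000 ≈ 0.879500
step 4 [4y] zero: DF = P = 8549/10000 ≈ 0.854900
step 5 [5y] swap r/1=1611/44372: DF=(1 − 1611/44372·(0.956900+0.907000+0.879500+0.854900))/(1+1611/44372) = 8389/10000 ≈ 0.838900
step 6 [6y] swap r/1=1981/52391: DF=(1 − 1981/52391·(0.956900+0.907000+0.879500+0.854900+0.838900))/(1+1981/52391) = 8019/10000 ≈ 0.801900
step 7 [7y] swap r/1=682/20115: DF=(1 − 682/20115·(0.956900+0.907000+0.879500+0.854900+0.838900+0.801900))/(1+682/20115) = 3977/5000 ≈ 0.795400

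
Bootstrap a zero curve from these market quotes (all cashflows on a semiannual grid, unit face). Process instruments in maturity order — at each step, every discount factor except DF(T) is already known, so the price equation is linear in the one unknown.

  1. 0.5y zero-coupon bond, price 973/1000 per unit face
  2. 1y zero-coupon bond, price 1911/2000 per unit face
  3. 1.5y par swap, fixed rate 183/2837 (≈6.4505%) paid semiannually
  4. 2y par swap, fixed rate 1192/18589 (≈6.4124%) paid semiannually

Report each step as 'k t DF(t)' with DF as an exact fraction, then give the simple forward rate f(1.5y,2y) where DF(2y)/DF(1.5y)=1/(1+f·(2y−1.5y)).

step 1 [0.5y] zero: DF = P = 973/1000 ≈ 0.973000
step 2 [1y] zero: DF = P = 1911/2000 ≈ 0.955500
step 3 [1.5y] swap r/2=183/5674: DF=(1 − 183/5674·(0.973000+0.955500))/(1+183/5674) = 1817/2000 ≈ 0.908500
step 4 [2y] swap r/2=596/18589: DF=(1 − 596/18589·(0.973000+0.955500+0.908500))/(1+596/18589) = 1101/1250 ≈ 0.880800

1 1/2 973/1000
2 1 1911/2000
3 3/2 1817/2000
4 2 1101/1250
f(1.5y,2y) = ((1817/2000)/(1101/1250) − 1)/(1/2) = 277/4404 ≈ 6.2897%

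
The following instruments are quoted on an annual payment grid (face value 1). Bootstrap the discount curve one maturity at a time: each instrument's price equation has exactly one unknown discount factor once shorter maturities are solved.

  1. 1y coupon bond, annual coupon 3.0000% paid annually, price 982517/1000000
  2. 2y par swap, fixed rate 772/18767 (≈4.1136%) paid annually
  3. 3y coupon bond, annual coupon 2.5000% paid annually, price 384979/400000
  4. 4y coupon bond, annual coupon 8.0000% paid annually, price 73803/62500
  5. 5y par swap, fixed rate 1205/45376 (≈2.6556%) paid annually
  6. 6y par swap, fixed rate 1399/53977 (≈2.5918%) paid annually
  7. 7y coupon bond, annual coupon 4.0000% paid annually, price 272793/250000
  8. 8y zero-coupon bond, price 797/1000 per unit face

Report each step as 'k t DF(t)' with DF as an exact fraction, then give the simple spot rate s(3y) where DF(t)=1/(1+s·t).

step 1 [1y] bond c/1=3/100: DF=(982517/1000000 − 3/100·(0))/(1+3/100) = 9539/10000 ≈ 0.953900
step 2 [2y] swap r/1=772/18767: DF=(1 − 772/18767·(0.953900))/(1+772/18767) = 2307/2500 ≈ 0.922800
step 3 [3y] bond c/1=1/40: DF=(384979/400000 − 1/40·(0.953900+0.922800))/(1+1/40) = 2233/2500 ≈ 0.893200
step 4 [4y] bond c/1=2/25: DF=(73803/62500 − 2/25·(0.953900+0.922800+0.893200))/(1+2/25) = 4441/5000 ≈ 0.888200
step 5 [5y] swap r/1=1205/45376: DF=(1 − 1205/45376·(0.953900+0.922800+0.893200+0.888200))/(1+1205/45376) = 1759/2000 ≈ 0.879500
step 6 [6y] swap r/1=1399/53977: DF=(1 − 1399/53977·(0.953900+0.922800+0.893200+0.888200+0.879500))/(1+1399/53977) = 8601/10000 ≈ 0.860100
step 7 [7y] bond c/1=1/25: DF=(272793/250000 − 1/25·(0.953900+0.922800+0.893200+0.888200+0.879500+0.860100))/(1+1/25) = 526/625 ≈ 0.841600
step 8 [8y] zero: DF = P = 797/1000 ≈ 0.797000

1 1 9539/10000
2 2 2307/2500
3 3 2233/2500
4 4 4441/5000
5 5 1759/2000
6 6 8601/10000
7 7 526/625
8 8 797/1000
s(3y) = (1/(2233/2500) − 1)/(3) = 89/2233 ≈ 3.9857%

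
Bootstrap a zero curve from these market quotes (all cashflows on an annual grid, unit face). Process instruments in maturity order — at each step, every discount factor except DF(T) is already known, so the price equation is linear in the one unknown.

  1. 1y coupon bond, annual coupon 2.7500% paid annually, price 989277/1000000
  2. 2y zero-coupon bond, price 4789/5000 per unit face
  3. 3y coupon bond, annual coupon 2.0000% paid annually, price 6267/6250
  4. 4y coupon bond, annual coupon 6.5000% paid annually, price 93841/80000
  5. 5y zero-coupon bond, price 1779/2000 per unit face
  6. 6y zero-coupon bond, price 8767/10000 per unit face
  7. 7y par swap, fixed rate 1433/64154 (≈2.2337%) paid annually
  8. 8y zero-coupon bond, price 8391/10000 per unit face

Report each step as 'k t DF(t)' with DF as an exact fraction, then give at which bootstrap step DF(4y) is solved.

1 1 2407/2500
2 2 4789/5000
3 3 4727/5000
4 4 1853/2000
5 5 1779/2000
6 6 8767/10000
7 7 8567/10000
8 8 8391/10000
DF(4y) is solved at step 4

step 1 [1y] bond c/1=11/400: DF=(989277/1000000 − 11/400·(0))/(1+11/400) = 2407/2500 ≈ 0.962800
step 2 [2y] zero: DF = P = 4789/5000 ≈ 0.957800
step 3 [3y] bond c/1=1/50: DF=(6267/6250 − 1/50·(0.962800+0.957800))/(1+1/50) = 4727/5000 ≈ 0.945400
step 4 [4y] bond c/1=13/200: DF=(93841/80000 − 13/200·(0.962800+0.957800+0.945400))/(1+13/200) = 1853/2000 ≈ 0.926500
step 5 [5y] zero: DF = P = 1779/2000 ≈ 0.889500
step 6 [6y] zero: DF = P = 8767/10000 ≈ 0.876700
step 7 [7y] swap r/1=1433/64154: DF=(1 − 1433/64154·(0.962800+0.957800+0.945400+0.926500+0.889500+0.876700))/(1+1433/64154) = 8567/10000 ≈ 0.856700
step 8 [8y] zero: DF = P = 8391/10000 ≈ 0.839100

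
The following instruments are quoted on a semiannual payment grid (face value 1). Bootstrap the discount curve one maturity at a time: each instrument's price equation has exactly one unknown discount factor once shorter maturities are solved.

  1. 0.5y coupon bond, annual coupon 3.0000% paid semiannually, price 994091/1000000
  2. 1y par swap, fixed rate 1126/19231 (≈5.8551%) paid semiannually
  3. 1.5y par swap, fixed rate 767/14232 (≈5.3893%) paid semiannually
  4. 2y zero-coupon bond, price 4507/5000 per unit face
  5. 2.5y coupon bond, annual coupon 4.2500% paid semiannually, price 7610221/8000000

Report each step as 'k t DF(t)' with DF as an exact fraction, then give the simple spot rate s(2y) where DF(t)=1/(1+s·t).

1 1/2 4897/5000
2 1 9437/10000
3 3/2 9233/10000
4 2 4507/5000
5 5/2 1707/2000
s(2y) = (1/(4507/5000) − 1)/(2) = 493/9014 ≈ 5.4693%

step 1 [0.5y] bond c/2=3/200: DF=(994091/1000000 − 3/200·(0))/(1+3/200) = 4897/5000 ≈ 0.979400
step 2 [1y] swap r/2=563/19231: DF=(1 − 563/19231·(0.979400))/(1+563/19231) = 9437/10000 ≈ 0.943700
step 3 [1.5y] swap r/2=767/28464: DF=(1 − 767/28464·(0.979400+0.943700))/(1+767/28464) = 9233/10000 ≈ 0.923300
step 4 [2y] zero: DF = P = 4507/5000 ≈ 0.901400
step 5 [2.5y] bond c/2=17/800: DF=(7610221/8000000 − 17/800·(0.979400+0.943700+0.923300+0.901400))/(1+17/800) = 1707/2000 ≈ 0.853500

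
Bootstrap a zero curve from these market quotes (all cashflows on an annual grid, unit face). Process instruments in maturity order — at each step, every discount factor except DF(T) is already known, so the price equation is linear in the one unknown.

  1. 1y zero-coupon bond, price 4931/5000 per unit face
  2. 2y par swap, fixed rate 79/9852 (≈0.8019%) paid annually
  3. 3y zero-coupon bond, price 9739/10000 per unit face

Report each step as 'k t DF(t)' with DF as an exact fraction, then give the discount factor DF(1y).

step 1 [1y] zero: DF = P = 4931/5000 ≈ 0.986200
step 2 [2y] swap r/1=79/9852: DF=(1 − 79/9852·(0.986200))/(1+79/9852) = 4921/5000 ≈ 0.984200
step 3 [3y] zero: DF = P = 9739/10000 ≈ 0.973900

1 1 4931/5000
2 2 4921/5000
3 3 9739/10000
DF(1y) = 4931/5000 ≈ 0.986200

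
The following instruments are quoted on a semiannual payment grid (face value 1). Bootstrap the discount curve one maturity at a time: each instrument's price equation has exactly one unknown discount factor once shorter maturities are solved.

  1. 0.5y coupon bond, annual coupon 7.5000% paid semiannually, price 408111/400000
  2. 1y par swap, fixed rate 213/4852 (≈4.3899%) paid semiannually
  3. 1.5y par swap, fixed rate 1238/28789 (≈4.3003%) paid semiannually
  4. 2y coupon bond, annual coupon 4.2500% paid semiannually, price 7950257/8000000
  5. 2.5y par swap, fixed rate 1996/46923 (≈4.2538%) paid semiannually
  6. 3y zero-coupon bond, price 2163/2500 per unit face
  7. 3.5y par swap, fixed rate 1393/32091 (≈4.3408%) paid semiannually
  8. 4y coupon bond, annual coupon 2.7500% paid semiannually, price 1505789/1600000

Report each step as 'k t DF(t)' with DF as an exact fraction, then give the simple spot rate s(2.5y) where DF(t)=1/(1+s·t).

1 1/2 4917/5000
2 1 4787/5000
3 3/2 9381/10000
4 2 2283/2500
5 5/2 4501/5000
6 3 2163/2500
7 7/2 8607/10000
8 4 8413/10000
s(2.5y) = (1/(4501/5000) − 1)/(5/2) = 998/22505 ≈ 4.4346%

step 1 [0.5y] bond c/2=3/80: DF=(408111/400000 − 3/80·(0))/(1+3/80) = 4917/5000 ≈ 0.983400
step 2 [1y] swap r/2=213/9704: DF=(1 − 213/9704·(0.983400))/(1+213/9704) = 4787/5000 ≈ 0.957400
step 3 [1.5y] swap r/2=619/28789: DF=(1 − 619/28789·(0.983400+0.957400))/(1+619/28789) = 9381/10000 ≈ 0.938100
step 4 [2y] bond c/2=17/800: DF=(7950257/8000000 − 17/800·(0.983400+0.957400+0.938100))/(1+17/800) = 2283/2500 ≈ 0.913200
step 5 [2.5y] swap r/2=998/46923: DF=(1 − 998/46923·(0.983400+0.957400+0.938100+0.913200))/(1+998/46923) = 4501/5000 ≈ 0.900200
step 6 [3y] zero: DF = P = 2163/2500 ≈ 0.865200
step 7 [3.5y] swap r/2=1393/64182: DF=(1 − 1393/64182·(0.983400+0.957400+0.938100+0.913200+0.900200+0.865200))/(1+1393/64182) = 8607/10000 ≈ 0.860700
step 8 [4y] bond c/2=11/800: DF=(1505789/1600000 − 11/800·(0.983400+0.957400+0.938100+0.913200+0.900200+0.865200+0.860700))/(1+11/800) = 8413/10000 ≈ 0.841300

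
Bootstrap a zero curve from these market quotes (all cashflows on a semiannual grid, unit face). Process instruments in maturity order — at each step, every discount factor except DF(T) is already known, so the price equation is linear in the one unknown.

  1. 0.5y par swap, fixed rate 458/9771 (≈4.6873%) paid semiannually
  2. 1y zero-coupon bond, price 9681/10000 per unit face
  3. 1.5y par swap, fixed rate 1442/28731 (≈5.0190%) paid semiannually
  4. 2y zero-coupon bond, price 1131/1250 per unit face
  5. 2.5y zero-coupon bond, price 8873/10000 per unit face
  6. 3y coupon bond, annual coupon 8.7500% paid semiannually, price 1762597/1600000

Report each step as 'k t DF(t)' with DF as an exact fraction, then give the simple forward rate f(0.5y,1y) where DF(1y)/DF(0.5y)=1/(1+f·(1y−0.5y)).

step 1 [0.5y] swap r/2=229/9771: DF=(1 − 229/9771·(0))/(1+229/9771) = 9771/10000 ≈ 0.977100
step 2 [1y] zero: DF = P = 9681/10000 ≈ 0.968100
step 3 [1.5y] swap r/2=721/28731: DF=(1 − 721/28731·(0.977100+0.968100))/(1+721/28731) = 9279/10000 ≈ 0.927900
step 4 [2y] zero: DF = P = 1131/1250 ≈ 0.904800
step 5 [2.5y] zero: DF = P = 8873/10000 ≈ 0.887300
step 6 [3y] bond c/2=7/160: DF=(1762597/1600000 − 7/160·(0.977100+0.968100+0.927900+0.904800+0.887300))/(1+7/160) = 8599/10000 ≈ 0.859900

1 1/2 9771/10000
2 1 9681/10000
3 3/2 9279/10000
4 2 1131/1250
5 5/2 8873/10000
6 3 8599/10000
f(0.5y,1y) = ((9771/10000)/(9681/10000) − 1)/(1/2) = 60/3227 ≈ 1.8593%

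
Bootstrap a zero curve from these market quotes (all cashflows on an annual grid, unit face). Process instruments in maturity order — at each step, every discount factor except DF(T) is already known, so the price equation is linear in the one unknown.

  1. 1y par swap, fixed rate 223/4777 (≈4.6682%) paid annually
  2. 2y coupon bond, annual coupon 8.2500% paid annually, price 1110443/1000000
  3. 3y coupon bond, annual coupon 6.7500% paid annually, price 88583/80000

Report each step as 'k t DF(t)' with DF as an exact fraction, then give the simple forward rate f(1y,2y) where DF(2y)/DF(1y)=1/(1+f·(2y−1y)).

step 1 [1y] swap r/1=223/4777: DF=(1 − 223/4777·(0))/(1+223/4777) = 4777/5000 ≈ 0.955400
step 2 [2y] bond c/1=33/400: DF=(1110443/1000000 − 33/400·(0.955400))/(1+33/400) = 953/1000 ≈ 0.953000
step 3 [3y] bond c/1=27/400: DF=(88583/80000 − 27/400·(0.955400+0.953000))/(1+27/400) = 4583/5000 ≈ 0.916600

1 1 4777/5000
2 2 953/1000
3 3 4583/5000
f(1y,2y) = ((4777/5000)/(953/1000) − 1)/(1) = 12/4765 ≈ 0.2518%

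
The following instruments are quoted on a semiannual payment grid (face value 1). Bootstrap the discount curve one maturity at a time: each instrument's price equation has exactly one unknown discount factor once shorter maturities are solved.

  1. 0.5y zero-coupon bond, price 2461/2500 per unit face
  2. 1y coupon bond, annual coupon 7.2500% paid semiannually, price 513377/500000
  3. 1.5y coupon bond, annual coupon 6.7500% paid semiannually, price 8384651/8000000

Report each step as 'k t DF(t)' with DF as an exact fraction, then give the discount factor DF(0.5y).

step 1 [0.5y] zero: DF = P = 2461/2500 ≈ 0.984400
step 2 [1y] bond c/2=29/800: DF=(513377/500000 − 29/800·(0.984400))/(1+29/800) = 2391/2500 ≈ 0.956400
step 3 [1.5y] bond c/2=27/800: DF=(8384651/8000000 − 27/800·(0.984400+0.956400))/(1+27/800) = 1901/2000 ≈ 0.950500

1 1/2 2461/2500
2 1 2391/2500
3 3/2 1901/2000
DF(0.5y) = 2461/2500 ≈ 0.984400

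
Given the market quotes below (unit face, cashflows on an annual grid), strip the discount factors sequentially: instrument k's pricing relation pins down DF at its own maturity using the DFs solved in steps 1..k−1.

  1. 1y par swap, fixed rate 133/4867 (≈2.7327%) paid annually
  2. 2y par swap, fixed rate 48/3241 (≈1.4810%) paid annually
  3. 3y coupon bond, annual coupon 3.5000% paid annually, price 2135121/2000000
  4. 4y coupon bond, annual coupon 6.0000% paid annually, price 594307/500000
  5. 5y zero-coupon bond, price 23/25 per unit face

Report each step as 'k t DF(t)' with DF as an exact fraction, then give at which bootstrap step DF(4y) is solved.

step 1 [1y] swap r/1=133/4867: DF=(1 − 133/4867·(0))/(1+133/4867) = 4867/5000 ≈ 0.973400
step 2 [2y] swap r/1=48/3241: DF=(1 − 48/3241·(0.973400))/(1+48/3241) = 607/625 ≈ 0.971200
step 3 [3y] bond c/1=7/200: DF=(2135121/2000000 − 7/200·(0.973400+0.971200))/(1+7/200) = 9657/10000 ≈ 0.965700
step 4 [4y] bond c/1=3/50: DF=(594307/500000 − 3/50·(0.973400+0.971200+0.965700))/(1+3/50) = 4783/5000 ≈ 0.956600
step 5 [5y] zero: DF = P = 23/25 ≈ 0.920000

1 1 4867/5000
2 2 607/625
3 3 9657/10000
4 4 4783/5000
5 5 23/25
DF(4y) is solved at step 4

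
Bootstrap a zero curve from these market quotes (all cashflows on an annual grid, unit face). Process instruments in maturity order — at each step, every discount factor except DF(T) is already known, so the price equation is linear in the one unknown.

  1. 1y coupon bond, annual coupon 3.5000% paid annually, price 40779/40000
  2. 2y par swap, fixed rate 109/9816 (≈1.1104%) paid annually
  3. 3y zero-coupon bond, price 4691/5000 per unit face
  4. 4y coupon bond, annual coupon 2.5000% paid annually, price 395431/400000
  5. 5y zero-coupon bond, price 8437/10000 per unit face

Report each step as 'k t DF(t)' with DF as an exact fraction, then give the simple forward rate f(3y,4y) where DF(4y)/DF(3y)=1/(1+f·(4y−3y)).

step 1 [1y] bond c/1=7/200: DF=(40779/40000 − 7/200·(0))/(1+7/200) = 197/200 ≈ 0.985000
step 2 [2y] swap r/1=109/9816: DF=(1 − 109/9816·(0.985000))/(1+109/9816) = 4891/5000 ≈ 0.978200
step 3 [3y] zero: DF = P = 4691/5000 ≈ 0.938200
step 4 [4y] bond c/1=1/40: DF=(395431/400000 − 1/40·(0.985000+0.978200+0.938200))/(1+1/40) = 8937/10000 ≈ 0.893700
step 5 [5y] zero: DF = P = 8437/10000 ≈ 0.843700

1 1 197/200
2 2 4891/5000
3 3 4691/5000
4 4 8937/10000
5 5 8437/10000
f(3y,4y) = ((4691/5000)/(8937/10000) − 1)/(1) = 445/8937 ≈ 4.9793%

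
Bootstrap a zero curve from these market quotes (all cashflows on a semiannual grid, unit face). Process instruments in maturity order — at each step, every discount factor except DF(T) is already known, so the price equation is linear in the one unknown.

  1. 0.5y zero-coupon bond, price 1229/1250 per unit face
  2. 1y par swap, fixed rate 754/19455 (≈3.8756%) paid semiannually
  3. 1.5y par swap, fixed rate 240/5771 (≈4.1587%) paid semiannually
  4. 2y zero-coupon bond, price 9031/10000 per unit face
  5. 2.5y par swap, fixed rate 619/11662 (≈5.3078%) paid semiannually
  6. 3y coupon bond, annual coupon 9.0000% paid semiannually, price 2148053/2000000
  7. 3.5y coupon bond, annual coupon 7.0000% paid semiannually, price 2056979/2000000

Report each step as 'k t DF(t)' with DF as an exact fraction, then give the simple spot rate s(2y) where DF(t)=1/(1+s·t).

step 1 [0.5y] zero: DF = P = 1229/1250 ≈ 0.983200
step 2 [1y] swap r/2=377/19455: DF=(1 − 377/19455·(0.983200))/(1+377/19455) = 9623/10000 ≈ 0.962300
step 3 [1.5y] swap r/2=120/5771: DF=(1 − 120/5771·(0.983200+0.962300))/(1+120/5771) = 47/50 ≈ 0.940000
step 4 [2y] zero: DF = P = 9031/10000 ≈ 0.903100
step 5 [2.5y] swap r/2=619/23324: DF=(1 − 619/23324·(0.983200+0.962300+0.940000+0.903100))/(1+619/23324) = 4381/5000 ≈ 0.876200
step 6 [3y] bond c/2=9/200: DF=(2148053/2000000 − 9/200·(0.983200+0.962300+0.940000+0.903100+0.876200))/(1+9/200) = 8269/10000 ≈ 0.826900
step 7 [3.5y] bond c/2=7/200: DF=(2056979/2000000 − 7/200·(0.983200+0.962300+0.940000+0.903100+0.876200+0.826900))/(1+7/200) = 101/125 ≈ 0.808000

1 1/2 1229/1250
2 1 9623/10000
3 3/2 47/50
4 2 9031/10000
5 5/2 4381/5000
6 3 8269/10000
7 7/2 101/125
s(2y) = (1/(9031/10000) − 1)/(2) = 969/18062 ≈ 5.3649%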